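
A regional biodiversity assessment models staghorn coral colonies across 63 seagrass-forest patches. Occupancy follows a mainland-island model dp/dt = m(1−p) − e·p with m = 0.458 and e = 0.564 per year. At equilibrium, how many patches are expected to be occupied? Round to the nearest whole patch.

p* = m/(m+e) = 0.458/1.0220 = 0.4481.
Expected occupied patches = N × p* = 63 × 0.4481 = 28.23 ≈ 28.

28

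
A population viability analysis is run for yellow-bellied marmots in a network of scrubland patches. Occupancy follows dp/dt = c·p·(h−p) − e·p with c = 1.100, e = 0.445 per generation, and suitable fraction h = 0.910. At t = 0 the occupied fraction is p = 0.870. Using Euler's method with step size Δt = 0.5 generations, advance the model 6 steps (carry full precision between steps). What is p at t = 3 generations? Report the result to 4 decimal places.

Update rule: p ← p + [c·p·(h−p) − e·p]·Δt with Δt = 0.5.
  1  |  dp/dt·Δt = -0.174435  |  p_1 = 0.695565
  2  |  dp/dt·Δt = -0.072729  |  p_2 = 0.622836
  3  |  dp/dt·Δt = -0.040210  |  p_3 = 0.582626
  4  |  dp/dt·Δt = -0.024729  |  p_4 = 0.557897
  5  |  dp/dt·Δt = -0.016092  |  p_5 = 0.541805
  6  |  dp/dt·Δt = -0.010832  |  p_6 = 0.530973

0.5310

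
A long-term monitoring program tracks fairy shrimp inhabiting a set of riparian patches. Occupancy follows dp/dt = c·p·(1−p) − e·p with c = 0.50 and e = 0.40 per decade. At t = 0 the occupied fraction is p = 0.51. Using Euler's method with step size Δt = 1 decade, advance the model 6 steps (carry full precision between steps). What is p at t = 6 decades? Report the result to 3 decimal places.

0.286

Update rule: p ← p + [c·p·(1−p) − e·p]·Δt with Δt = 1.
t = 1: p = 0.51000 + (-0.07905) = 0.43095
t = 2: p = 0.43095 + (-0.04976) = 0.38119
t = 3: p = 0.38119 + (-0.03453) = 0.34665
t = 4: p = 0.34665 + (-0.02542) = 0.32123
t = 5: p = 0.32123 + (-0.01947) = 0.30176
t = 6: p = 0.30176 + (-0.01535) = 0.28641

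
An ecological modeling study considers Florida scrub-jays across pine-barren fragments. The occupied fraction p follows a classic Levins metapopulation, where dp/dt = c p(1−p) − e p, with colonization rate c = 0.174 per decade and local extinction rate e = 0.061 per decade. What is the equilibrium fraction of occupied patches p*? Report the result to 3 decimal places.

0.649

At equilibrium, colonization balances extinction: c·p*·(1−p*) = e·p*.
So p* = 1 − e/c = 1 − 0.061/0.174 = 1 − 0.3506 = 0.6494.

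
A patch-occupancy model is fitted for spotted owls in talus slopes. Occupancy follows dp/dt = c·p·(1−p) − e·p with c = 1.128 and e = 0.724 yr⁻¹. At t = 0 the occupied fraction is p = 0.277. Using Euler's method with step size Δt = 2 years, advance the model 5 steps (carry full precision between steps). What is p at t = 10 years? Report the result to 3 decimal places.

Update rule: p ← p + [c·p·(1−p) − e·p]·Δt with Δt = 2.
  1  |  dp/dt·Δt = +0.050715  |  p_1 = 0.327715
  2  |  dp/dt·Δt = +0.022506  |  p_2 = 0.350221
  3  |  dp/dt·Δt = +0.006270  |  p_3 = 0.356490
  4  |  dp/dt·Δt = +0.001340  |  p_4 = 0.357830
  5  |  dp/dt·Δt = +0.000263  |  p_5 = 0.358093

0.358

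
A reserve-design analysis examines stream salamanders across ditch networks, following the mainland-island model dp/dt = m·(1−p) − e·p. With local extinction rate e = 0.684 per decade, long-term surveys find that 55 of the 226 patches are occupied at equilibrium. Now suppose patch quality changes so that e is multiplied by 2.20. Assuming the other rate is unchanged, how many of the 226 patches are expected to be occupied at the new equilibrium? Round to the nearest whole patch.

29

Observed p* = 55/226 = 0.24336.
Balance m(1−p*) = e·p* gives m = e·p*/(1−p*) = 0.684×0.24336/0.75664 = 0.22000.
New p* = m/(m+e) = 0.22000/(0.22000+1.50480) = 0.12755.
Expected occupied = 226 × 0.12755 = 28.83 ≈ 29.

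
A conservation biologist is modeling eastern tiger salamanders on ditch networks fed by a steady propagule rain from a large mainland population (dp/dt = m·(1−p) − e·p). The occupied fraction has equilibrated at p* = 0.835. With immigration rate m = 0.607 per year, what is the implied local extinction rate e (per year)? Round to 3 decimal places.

At equilibrium m(1−p*) = e·p*, so e = m(1−p*)/p*.
e = 0.607 × 0.1650 / 0.835 = 0.1199.

0.120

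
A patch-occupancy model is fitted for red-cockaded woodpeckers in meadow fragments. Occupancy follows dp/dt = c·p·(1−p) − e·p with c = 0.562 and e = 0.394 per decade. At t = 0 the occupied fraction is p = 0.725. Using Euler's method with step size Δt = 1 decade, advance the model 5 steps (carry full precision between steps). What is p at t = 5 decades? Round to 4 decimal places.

Update rule: p ← p + [c·p·(1−p) − e·p]·Δt with Δt = 1.
  1  |  dp/dt·Δt = -0.173601  |  p_1 = 0.551399
  2  |  dp/dt·Δt = -0.078236  |  p_2 = 0.473163
  3  |  dp/dt·Δt = -0.046331  |  p_3 = 0.426832
  4  |  dp/dt·Δt = -0.030680  |  p_4 = 0.396151
  5  |  dp/dt·Δt = -0.021645  |  p_5 = 0.374507

0.3745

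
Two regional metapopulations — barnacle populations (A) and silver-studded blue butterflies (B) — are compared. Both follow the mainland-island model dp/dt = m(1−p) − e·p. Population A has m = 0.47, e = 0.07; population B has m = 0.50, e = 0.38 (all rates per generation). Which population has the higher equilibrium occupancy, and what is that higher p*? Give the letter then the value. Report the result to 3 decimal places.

A: p*_A = m/(m+e) = 0.47/0.5400 = 0.8704.
B: p*_B = 0.50/0.8800 = 0.5682.
A is higher at 0.8704.

A, 0.870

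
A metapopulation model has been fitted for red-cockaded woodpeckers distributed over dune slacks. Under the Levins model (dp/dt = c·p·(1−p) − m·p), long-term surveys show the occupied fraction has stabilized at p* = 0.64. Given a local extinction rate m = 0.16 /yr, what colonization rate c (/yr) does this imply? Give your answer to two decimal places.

0.44

At equilibrium c(1−p*) = m, so c = m/(1−p*).
c = 0.16/(1 − 0.64) = 0.16/0.3600 = 0.4444.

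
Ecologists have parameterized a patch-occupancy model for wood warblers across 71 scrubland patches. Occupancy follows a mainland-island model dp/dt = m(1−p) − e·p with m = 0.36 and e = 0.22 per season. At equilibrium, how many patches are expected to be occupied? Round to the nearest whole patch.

44

p* = m/(m+e) = 0.36/0.5800 = 0.6207.
Expected occupied patches = N × p* = 71 × 0.6207 = 44.07 ≈ 44.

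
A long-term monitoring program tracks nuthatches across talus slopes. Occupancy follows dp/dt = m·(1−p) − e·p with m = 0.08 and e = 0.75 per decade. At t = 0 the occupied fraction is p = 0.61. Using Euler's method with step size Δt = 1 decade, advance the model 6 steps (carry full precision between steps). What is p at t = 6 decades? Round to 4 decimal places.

0.0964

Update rule: p ← p + [m·(1−p) − e·p]·Δt with Δt = 1.
  1  |  dp/dt·Δt = -0.426300  |  p_1 = 0.183700
  2  |  dp/dt·Δt = -0.072471  |  p_2 = 0.111229
  3  |  dp/dt·Δt = -0.012320  |  p_3 = 0.098909
  4  |  dp/dt·Δt = -0.002094  |  p_4 = 0.096815
  5  |  dp/dt·Δt = -0.000356  |  p_5 = 0.096458
  6  |  dp/dt·Δt = -0.000061  |  p_6 = 0.096398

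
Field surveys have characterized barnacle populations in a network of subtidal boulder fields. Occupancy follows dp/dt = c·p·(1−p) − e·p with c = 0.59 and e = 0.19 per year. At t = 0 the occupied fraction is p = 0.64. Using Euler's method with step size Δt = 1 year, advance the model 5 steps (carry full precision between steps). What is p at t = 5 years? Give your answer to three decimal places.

0.675

Update rule: p ← p + [c·p·(1−p) − e·p]·Δt with Δt = 1.
p: 0.64000 → 0.65434  (Δp = +0.01434)
p: 0.65434 → 0.66346  (Δp = +0.00912)
p: 0.66346 → 0.66914  (Δp = +0.00568)
p: 0.66914 → 0.67262  (Δp = +0.00349)
p: 0.67262 → 0.67474  (Δp = +0.00212)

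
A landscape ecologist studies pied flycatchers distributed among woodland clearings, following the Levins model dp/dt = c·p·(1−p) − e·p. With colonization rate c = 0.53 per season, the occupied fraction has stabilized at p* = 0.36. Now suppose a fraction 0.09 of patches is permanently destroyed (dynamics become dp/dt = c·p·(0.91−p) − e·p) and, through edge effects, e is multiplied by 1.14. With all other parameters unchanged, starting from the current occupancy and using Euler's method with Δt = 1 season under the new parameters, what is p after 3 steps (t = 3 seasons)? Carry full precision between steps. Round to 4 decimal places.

Balance c(1−p*) = e gives e = 0.53×(1 − 0.36000) = 0.33920.
Starting from p₀ = 0.36000; update p ← p + (dp/dt)·Δt with the new parameters.
  1  |  dp/dt·Δt = -0.034268  |  p_1 = 0.325732
  2  |  dp/dt·Δt = -0.025090  |  p_2 = 0.300642
  3  |  dp/dt·Δt = -0.019159  |  p_3 = 0.281483

0.2815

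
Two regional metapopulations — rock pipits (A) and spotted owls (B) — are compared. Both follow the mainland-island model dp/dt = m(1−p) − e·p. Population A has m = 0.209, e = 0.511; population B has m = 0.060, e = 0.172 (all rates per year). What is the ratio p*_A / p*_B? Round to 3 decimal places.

A: p*_A = m/(m+e) = 0.209/0.7200 = 0.2903.
B: p*_B = 0.060/0.2320 = 0.2586.
p*_A / p*_B = 0.2903/0.2586 = 1.1224.

1.122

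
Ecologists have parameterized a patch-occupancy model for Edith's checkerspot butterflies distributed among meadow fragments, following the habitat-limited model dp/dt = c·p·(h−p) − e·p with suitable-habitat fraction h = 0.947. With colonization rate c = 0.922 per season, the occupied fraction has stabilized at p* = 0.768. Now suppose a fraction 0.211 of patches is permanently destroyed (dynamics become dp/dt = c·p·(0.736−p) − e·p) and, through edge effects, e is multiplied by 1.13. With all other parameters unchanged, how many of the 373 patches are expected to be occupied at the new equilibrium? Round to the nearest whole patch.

199

Balance c(h−p*) = e gives e = 0.922×(0.947 − 0.76800) = 0.16504.
New p* = 0.736 − e/c = 0.736 − 0.18650/0.92200 = 0.53372.
Expected occupied = 373 × 0.53372 = 199.08 ≈ 199.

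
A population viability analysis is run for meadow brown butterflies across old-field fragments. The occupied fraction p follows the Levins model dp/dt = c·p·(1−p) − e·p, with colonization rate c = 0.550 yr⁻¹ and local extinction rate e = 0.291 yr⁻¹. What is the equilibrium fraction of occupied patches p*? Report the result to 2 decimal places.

Setting dp/dt = 0 and dividing through by p* gives c·(1−p*) = e.
So p* = 1 − e/c = 1 − 0.291/0.550 = 1 − 0.5291 = 0.4709.

0.47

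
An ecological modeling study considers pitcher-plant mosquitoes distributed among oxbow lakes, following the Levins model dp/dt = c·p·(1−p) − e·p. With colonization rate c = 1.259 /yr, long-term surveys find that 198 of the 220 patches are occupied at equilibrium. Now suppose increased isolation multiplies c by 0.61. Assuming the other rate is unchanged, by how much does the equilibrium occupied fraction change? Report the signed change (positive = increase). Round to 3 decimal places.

Observed p* = 198/220 = 0.90000.
Balance c(1−p*) = e gives e = 1.259×(1 − 0.90000) = 0.12590.
New p* = 1 − e/c = 1 − 0.12590/0.76799 = 0.83607.
Δp* = 0.83607 − 0.90000 = -0.06393.

-0.064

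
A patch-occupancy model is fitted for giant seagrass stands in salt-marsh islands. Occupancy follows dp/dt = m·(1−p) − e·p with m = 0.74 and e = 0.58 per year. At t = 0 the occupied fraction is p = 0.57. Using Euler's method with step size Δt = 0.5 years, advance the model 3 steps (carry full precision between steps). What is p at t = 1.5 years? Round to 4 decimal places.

Update rule: p ← p + [m·(1−p) − e·p]·Δt with Δt = 0.5.
step 1: Δp = -0.00620, p = 0.56380
step 2: Δp = -0.00211, p = 0.56169
step 3: Δp = -0.00072, p = 0.56098

0.5610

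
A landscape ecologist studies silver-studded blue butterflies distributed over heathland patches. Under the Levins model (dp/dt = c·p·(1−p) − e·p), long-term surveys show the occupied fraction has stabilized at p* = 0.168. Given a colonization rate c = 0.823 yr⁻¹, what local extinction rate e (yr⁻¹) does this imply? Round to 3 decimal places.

0.685

At equilibrium c(1−p*) = e.
e = 0.823 × (1 − 0.168) = 0.823 × 0.8320 = 0.6847.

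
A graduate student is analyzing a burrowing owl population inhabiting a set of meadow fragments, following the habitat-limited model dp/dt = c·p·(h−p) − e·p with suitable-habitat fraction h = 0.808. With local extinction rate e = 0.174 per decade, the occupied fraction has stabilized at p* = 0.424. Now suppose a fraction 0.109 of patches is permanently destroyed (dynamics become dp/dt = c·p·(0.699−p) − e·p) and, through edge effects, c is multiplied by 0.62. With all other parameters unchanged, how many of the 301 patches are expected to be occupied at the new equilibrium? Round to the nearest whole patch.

Balance c(h−p*) = e gives c = e/(0.808 − 0.42400) = 0.174/0.38400 = 0.45312.
New p* = 0.699 − e/c = 0.699 − 0.17400/0.28093 = 0.07963.
Expected occupied = 301 × 0.07963 = 23.97 ≈ 24.

24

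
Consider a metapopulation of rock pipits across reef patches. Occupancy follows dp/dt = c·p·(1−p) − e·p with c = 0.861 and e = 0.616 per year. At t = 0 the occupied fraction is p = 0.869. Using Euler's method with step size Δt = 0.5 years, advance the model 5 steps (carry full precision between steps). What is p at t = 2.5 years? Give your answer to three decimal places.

Update rule: p ← p + [c·p·(1−p) − e·p]·Δt with Δt = 0.5.
  1  |  dp/dt·Δt = -0.218644  |  p_1 = 0.650356
  2  |  dp/dt·Δt = -0.102417  |  p_2 = 0.547939
  3  |  dp/dt·Δt = -0.062130  |  p_3 = 0.485809
  4  |  dp/dt·Δt = -0.042091  |  p_4 = 0.443718
  5  |  dp/dt·Δt = -0.030404  |  p_5 = 0.413314

0.413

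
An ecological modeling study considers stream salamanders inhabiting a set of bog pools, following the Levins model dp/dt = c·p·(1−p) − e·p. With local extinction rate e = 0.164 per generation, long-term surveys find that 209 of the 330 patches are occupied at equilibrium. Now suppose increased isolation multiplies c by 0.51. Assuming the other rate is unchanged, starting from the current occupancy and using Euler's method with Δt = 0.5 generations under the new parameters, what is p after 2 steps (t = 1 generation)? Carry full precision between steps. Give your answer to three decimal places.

Observed p* = 209/330 = 0.63333.
Balance c(1−p*) = e gives c = e/(1 − 0.63333) = 0.164/0.36667 = 0.44727.
Starting from p₀ = 0.63333; update p ← p + (dp/dt)·Δt with the new parameters.
  1  |  dp/dt·Δt = -0.025447  |  p_1 = 0.607886
  2  |  dp/dt·Δt = -0.022661  |  p_2 = 0.585225

0.585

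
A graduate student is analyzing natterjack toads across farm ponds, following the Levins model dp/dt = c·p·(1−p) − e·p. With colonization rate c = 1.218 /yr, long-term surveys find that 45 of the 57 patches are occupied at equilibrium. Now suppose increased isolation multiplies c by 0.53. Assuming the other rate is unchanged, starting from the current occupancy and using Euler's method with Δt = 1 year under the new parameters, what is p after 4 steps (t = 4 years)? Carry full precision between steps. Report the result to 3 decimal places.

Observed p* = 45/57 = 0.78947.
Balance c(1−p*) = e gives e = 1.218×(1 − 0.78947) = 0.25642.
Starting from p₀ = 0.78947; update p ← p + (dp/dt)·Δt with the new parameters.
p: 0.78947 → 0.69433  (Δp = -0.09515)
p: 0.69433 → 0.65329  (Δp = -0.04103)
p: 0.65329 → 0.63199  (Δp = -0.02130)
p: 0.63199 → 0.62007  (Δp = -0.01192)

0.620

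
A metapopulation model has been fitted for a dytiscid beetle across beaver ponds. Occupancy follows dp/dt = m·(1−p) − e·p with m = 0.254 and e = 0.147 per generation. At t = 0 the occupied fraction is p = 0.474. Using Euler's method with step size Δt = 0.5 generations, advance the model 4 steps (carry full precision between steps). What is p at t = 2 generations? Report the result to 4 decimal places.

Update rule: p ← p + [m·(1−p) − e·p]·Δt with Δt = 0.5.
p: 0.47400 → 0.50596  (Δp = +0.03196)
p: 0.50596 → 0.53152  (Δp = +0.02555)
p: 0.53152 → 0.55195  (Δp = +0.02043)
p: 0.55195 → 0.56828  (Δp = +0.01633)

0.5683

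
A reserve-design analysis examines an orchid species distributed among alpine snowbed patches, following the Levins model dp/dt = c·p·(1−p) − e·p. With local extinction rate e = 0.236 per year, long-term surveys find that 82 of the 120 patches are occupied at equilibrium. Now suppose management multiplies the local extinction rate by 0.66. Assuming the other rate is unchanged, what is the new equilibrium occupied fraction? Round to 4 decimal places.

Observed p* = 82/120 = 0.68333.
Balance c(1−p*) = e gives c = e/(1 − 0.68333) = 0.236/0.31667 = 0.74526.
New p* = 1 − e/c = 1 − 0.15576/0.74526 = 0.79100.

0.7910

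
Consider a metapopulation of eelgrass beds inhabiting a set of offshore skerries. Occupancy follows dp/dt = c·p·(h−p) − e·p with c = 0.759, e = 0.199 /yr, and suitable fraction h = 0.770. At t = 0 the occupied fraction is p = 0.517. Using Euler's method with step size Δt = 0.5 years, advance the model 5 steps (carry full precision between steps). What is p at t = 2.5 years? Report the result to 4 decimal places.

0.5109

Update rule: p ← p + [c·p·(h−p) − e·p]·Δt with Δt = 0.5.
p: 0.51700 → 0.51520  (Δp = -0.00180)
p: 0.51520 → 0.51375  (Δp = -0.00144)
p: 0.51375 → 0.51260  (Δp = -0.00116)
p: 0.51260 → 0.51167  (Δp = -0.00093)
p: 0.51167 → 0.51092  (Δp = -0.00075)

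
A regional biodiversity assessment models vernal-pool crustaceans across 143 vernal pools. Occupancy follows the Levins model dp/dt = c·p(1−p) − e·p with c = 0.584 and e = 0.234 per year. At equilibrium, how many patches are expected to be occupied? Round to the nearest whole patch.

86

p* = 1 − e/c = 1 − 0.234/0.584 = 0.5993.
Expected occupied patches = N × p* = 143 × 0.5993 = 85.70 ≈ 86.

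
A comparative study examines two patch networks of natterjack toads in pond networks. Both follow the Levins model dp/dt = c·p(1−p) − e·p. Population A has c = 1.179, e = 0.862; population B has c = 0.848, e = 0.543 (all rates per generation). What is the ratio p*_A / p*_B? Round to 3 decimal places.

A: p*_A = 1 − 0.862/1.179 = 0.2689.
B: p*_B = 1 − 0.543/0.848 = 0.3597.
p*_A / p*_B = 0.2689/0.3597 = 0.7476.

0.748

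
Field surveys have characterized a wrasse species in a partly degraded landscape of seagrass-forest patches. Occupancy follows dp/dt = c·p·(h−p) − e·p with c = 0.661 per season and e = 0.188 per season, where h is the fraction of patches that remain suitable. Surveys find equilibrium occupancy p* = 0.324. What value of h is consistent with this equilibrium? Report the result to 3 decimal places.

At equilibrium c(h−p*) = e, so h = p* + e/c.
h = 0.324 + 0.188/0.661 = 0.324 + 0.2844 = 0.6084.

0.608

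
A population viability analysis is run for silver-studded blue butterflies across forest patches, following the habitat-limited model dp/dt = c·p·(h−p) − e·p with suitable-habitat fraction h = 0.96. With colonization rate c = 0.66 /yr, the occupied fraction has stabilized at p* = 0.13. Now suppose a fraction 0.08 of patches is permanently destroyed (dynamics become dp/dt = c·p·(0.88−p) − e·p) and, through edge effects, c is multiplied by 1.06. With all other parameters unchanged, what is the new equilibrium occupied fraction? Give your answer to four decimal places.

Balance c(h−p*) = e gives e = 0.66×(0.96 − 0.13000) = 0.54780.
New p* = 0.88 − e/c = 0.88 − 0.54780/0.69960 = 0.09698.

0.0970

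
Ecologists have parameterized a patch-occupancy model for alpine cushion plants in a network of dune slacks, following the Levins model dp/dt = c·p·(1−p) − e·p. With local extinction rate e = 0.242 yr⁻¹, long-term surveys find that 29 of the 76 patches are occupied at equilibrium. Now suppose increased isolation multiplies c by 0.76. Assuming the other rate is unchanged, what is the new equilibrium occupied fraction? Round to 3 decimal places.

0.186

Observed p* = 29/76 = 0.38158.
Balance c(1−p*) = e gives c = e/(1 − 0.38158) = 0.242/0.61842 = 0.39132.
New p* = 1 − e/c = 1 − 0.24200/0.29740 = 0.18628.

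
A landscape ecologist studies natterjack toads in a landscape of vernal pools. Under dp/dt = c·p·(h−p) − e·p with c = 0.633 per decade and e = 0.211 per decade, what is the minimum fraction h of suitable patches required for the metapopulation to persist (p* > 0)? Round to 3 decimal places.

p* = h − e/c is positive only when h > e/c.
h_min = e/c = 0.211/0.633 = 0.3333.

0.333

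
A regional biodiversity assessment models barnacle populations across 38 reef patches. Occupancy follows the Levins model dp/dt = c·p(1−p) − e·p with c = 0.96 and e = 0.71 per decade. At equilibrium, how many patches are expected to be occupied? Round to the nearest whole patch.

p* = 1 − e/c = 1 − 0.71/0.96 = 0.2604.
Expected occupied patches = N × p* = 38 × 0.2604 = 9.90 ≈ 10.

10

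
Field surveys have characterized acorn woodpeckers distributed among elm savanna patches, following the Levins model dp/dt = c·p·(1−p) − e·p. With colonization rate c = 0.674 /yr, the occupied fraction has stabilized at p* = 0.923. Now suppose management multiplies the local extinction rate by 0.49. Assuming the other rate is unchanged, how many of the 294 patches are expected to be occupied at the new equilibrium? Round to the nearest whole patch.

283

Balance c(1−p*) = e gives e = 0.674×(1 − 0.92300) = 0.05190.
New p* = 1 − e/c = 1 − 0.02543/0.67400 = 0.96227.
Expected occupied = 294 × 0.96227 = 282.91 ≈ 283.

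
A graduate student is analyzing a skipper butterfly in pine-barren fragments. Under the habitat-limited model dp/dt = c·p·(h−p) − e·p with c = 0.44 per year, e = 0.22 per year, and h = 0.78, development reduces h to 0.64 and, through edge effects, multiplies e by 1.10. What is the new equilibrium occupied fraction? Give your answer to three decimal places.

Before: p* = h − e/c = 0.78 − 0.22/0.44 = 0.78 − 0.5000 = 0.2800.
After: c = 0.44, e = 0.242, h = 0.64; p* = 0.64 − 0.242/0.44 = 0.0900.

0.090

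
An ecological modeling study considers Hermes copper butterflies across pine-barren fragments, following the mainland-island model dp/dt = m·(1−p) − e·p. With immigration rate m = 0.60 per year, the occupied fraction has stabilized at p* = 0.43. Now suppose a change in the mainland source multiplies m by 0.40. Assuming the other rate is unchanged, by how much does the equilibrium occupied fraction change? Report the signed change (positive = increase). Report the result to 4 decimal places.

-0.1982

Balance m(1−p*) = e·p* gives e = m(1−p*)/p* = 0.60×0.57000/0.43000 = 0.79535.
New p* = m/(m+e) = 0.24000/(0.24000+0.79535) = 0.23181.
Δp* = 0.23181 − 0.43000 = -0.19819.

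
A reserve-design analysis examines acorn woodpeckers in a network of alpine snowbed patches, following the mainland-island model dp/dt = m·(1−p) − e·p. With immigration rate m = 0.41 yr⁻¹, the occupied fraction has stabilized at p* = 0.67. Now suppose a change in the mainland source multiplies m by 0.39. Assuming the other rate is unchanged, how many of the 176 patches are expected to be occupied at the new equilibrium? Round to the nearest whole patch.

78

Balance m(1−p*) = e·p* gives e = m(1−p*)/p* = 0.41×0.33000/0.67000 = 0.20194.
New p* = m/(m+e) = 0.15990/(0.15990+0.20194) = 0.44191.
Expected occupied = 176 × 0.44191 = 77.78 ≈ 78.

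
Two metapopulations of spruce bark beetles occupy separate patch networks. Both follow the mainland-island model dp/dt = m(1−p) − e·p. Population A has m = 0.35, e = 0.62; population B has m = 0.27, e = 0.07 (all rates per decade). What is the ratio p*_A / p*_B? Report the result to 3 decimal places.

0.454

A: p*_A = m/(m+e) = 0.35/0.9700 = 0.3608.
B: p*_B = 0.27/0.3400 = 0.7941.
p*_A / p*_B = 0.3608/0.7941 = 0.4544.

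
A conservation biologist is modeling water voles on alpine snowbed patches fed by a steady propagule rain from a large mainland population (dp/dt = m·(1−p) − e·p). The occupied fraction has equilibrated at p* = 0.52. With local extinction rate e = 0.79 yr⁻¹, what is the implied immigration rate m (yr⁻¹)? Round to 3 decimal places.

At equilibrium m(1−p*) = e·p*, so m = e·p*/(1−p*).
m = 0.79 × 0.52 / 0.4800 = 0.4108/0.4800 = 0.8558.

0.856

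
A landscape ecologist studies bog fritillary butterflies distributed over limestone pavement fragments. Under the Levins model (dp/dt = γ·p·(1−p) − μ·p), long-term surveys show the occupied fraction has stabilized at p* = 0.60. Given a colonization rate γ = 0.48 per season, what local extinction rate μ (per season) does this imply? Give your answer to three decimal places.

0.192

At equilibrium γ(1−p*) = μ.
μ = 0.48 × (1 − 0.60) = 0.48 × 0.4000 = 0.1920.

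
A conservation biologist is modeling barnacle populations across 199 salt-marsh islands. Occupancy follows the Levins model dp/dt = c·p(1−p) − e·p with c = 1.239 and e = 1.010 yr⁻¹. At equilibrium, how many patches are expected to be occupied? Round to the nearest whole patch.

37

p* = 1 − e/c = 1 − 1.010/1.239 = 0.1848.
Expected occupied patches = N × p* = 199 × 0.1848 = 36.78 ≈ 37.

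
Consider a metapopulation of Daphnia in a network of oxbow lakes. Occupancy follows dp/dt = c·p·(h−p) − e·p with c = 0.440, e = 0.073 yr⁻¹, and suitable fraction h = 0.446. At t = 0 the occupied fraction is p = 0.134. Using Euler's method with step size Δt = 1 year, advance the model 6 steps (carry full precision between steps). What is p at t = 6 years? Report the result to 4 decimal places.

0.1846

Update rule: p ← p + [c·p·(h−p) − e·p]·Δt with Δt = 1.
  1  |  dp/dt·Δt = +0.008614  |  p_1 = 0.142614
  2  |  dp/dt·Δt = +0.008627  |  p_2 = 0.151240
  3  |  dp/dt·Δt = +0.008574  |  p_3 = 0.159815
  4  |  dp/dt·Δt = +0.008458  |  p_4 = 0.168272
  5  |  dp/dt·Δt = +0.008279  |  p_5 = 0.176551
  6  |  dp/dt·Δt = +0.008043  |  p_6 = 0.184595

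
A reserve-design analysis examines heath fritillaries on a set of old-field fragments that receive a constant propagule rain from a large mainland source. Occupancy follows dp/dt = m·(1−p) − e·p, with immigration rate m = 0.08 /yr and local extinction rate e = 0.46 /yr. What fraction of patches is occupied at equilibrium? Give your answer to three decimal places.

At equilibrium the propagule rain into empty patches balances local extinction: m(1−p*) = e·p*.
p* = m/(m+e) = 0.08/(0.08+0.46) = 0.08/0.5400 = 0.1481.

0.148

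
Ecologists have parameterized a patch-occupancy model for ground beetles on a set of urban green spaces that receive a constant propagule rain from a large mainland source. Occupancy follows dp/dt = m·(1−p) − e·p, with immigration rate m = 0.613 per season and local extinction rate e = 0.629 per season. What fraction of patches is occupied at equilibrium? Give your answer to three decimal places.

At equilibrium the propagule rain into empty patches balances local extinction: m(1−p*) = e·p*.
p* = m/(m+e) = 0.613/(0.613+0.629) = 0.613/1.2420 = 0.4936.

0.494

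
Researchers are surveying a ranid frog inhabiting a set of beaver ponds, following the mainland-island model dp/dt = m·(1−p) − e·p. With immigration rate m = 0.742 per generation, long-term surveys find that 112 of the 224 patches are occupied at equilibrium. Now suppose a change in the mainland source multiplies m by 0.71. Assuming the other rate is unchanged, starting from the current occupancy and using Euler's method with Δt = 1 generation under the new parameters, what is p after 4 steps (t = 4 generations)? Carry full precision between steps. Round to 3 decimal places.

0.416

Observed p* = 112/224 = 0.50000.
Balance m(1−p*) = e·p* gives e = m(1−p*)/p* = 0.742×0.50000/0.50000 = 0.74200.
Starting from p₀ = 0.50000; update p ← p + (dp/dt)·Δt with the new parameters.
t = 1: p = 0.50000 + (-0.10759) = 0.39241
t = 2: p = 0.39241 + (+0.02892) = 0.42133
t = 3: p = 0.42133 + (-0.00777) = 0.41356
t = 4: p = 0.41356 + (+0.00209) = 0.41565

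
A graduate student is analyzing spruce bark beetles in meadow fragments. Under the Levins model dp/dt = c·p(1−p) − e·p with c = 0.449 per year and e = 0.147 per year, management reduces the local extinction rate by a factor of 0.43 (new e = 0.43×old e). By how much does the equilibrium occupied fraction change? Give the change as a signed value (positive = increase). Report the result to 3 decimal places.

0.187

Before: p* = 1 − 0.147/0.449 = 0.6726.
After the change, c = 0.449, e = 0.06321, so p* = 1 − 0.06321/0.449 = 0.8592.
Δp* = 0.8592 − 0.6726 = +0.1866.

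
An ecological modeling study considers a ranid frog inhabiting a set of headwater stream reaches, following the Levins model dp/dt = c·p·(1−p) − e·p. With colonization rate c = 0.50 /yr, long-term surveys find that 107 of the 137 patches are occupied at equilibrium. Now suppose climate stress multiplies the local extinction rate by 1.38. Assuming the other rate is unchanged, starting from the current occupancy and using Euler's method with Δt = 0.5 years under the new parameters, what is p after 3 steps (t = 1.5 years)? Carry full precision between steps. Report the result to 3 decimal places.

Observed p* = 107/137 = 0.78102.
Balance c(1−p*) = e gives e = 0.50×(1 − 0.78102) = 0.10949.
Starting from p₀ = 0.78102; update p ← p + (dp/dt)·Δt with the new parameters.
t = 0.5: p = 0.78102 + (-0.01625) = 0.76477
t = 1: p = 0.76477 + (-0.01280) = 0.75197
t = 1.5: p = 0.75197 + (-0.01018) = 0.74179

0.742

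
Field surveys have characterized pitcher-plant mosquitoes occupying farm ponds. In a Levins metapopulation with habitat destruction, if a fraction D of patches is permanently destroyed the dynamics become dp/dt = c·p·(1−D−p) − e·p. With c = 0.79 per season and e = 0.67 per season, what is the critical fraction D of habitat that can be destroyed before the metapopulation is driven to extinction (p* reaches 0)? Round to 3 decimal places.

The nontrivial equilibrium is p* = (1−D) − e/c; extinction occurs when this hits zero.
So D_crit = 1 − e/c = 1 − 0.67/0.79 = 1 − 0.8481 = 0.1519.
Note this equals the original equilibrium occupancy — the Levins extinction-debt result.

0.152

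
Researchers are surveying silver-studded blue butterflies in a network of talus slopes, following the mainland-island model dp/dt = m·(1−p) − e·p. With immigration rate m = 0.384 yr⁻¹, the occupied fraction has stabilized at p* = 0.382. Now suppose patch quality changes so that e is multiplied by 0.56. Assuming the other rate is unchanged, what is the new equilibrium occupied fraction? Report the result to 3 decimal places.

0.525

Balance m(1−p*) = e·p* gives e = m(1−p*)/p* = 0.384×0.61800/0.38200 = 0.62124.
New p* = m/(m+e) = 0.38400/(0.38400+0.34789) = 0.52467.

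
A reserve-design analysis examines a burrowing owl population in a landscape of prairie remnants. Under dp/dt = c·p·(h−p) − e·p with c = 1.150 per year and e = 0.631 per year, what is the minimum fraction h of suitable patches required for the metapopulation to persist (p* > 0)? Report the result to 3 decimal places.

p* = h − e/c is positive only when h > e/c.
h_min = e/c = 0.631/1.150 = 0.5487.

0.549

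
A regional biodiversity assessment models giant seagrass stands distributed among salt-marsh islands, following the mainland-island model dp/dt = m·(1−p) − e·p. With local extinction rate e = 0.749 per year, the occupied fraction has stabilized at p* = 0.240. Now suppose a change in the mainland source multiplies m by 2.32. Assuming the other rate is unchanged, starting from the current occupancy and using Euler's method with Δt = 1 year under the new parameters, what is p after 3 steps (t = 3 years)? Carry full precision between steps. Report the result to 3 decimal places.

Balance m(1−p*) = e·p* gives m = e·p*/(1−p*) = 0.749×0.24000/0.76000 = 0.23653.
Starting from p₀ = 0.24000; update p ← p + (dp/dt)·Δt with the new parameters.
step 1: Δp = +0.23728, p = 0.47728
step 2: Δp = -0.07065, p = 0.40663
step 3: Δp = +0.02104, p = 0.42767

0.428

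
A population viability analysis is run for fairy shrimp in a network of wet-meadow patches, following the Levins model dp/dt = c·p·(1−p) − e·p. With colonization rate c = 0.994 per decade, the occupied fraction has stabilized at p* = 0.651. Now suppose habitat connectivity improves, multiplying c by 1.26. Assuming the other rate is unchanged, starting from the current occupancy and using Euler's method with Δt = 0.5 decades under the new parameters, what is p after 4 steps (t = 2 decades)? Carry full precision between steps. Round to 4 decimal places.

0.7154

Balance c(1−p*) = e gives e = 0.994×(1 − 0.65100) = 0.34691.
Starting from p₀ = 0.65100; update p ← p + (dp/dt)·Δt with the new parameters.
p: 0.65100 → 0.68036  (Δp = +0.02936)
p: 0.68036 → 0.69853  (Δp = +0.01817)
p: 0.69853 → 0.70924  (Δp = +0.01071)
p: 0.70924 → 0.71536  (Δp = +0.00612)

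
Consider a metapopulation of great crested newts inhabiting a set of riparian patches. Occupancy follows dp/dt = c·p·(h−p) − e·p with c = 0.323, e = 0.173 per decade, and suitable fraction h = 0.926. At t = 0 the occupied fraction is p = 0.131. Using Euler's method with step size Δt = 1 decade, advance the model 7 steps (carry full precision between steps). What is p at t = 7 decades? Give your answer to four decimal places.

0.2139

Update rule: p ← p + [c·p·(h−p) − e·p]·Δt with Δt = 1.
t = 1: p = 0.13100 + (+0.01098) = 0.14198
t = 2: p = 0.14198 + (+0.01139) = 0.15337
t = 3: p = 0.15337 + (+0.01174) = 0.16511
t = 4: p = 0.16511 + (+0.01201) = 0.17712
t = 5: p = 0.17712 + (+0.01220) = 0.18933
t = 6: p = 0.18933 + (+0.01230) = 0.20162
t = 7: p = 0.20162 + (+0.01229) = 0.21392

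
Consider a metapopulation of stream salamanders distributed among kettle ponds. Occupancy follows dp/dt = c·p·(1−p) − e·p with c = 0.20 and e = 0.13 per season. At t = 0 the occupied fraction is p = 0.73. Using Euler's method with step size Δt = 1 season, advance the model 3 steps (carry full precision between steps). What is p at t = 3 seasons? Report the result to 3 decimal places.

0.595

Update rule: p ← p + [c·p·(1−p) − e·p]·Δt with Δt = 1.
  1  |  dp/dt·Δt = -0.055480  |  p_1 = 0.674520
  2  |  dp/dt·Δt = -0.043779  |  p_2 = 0.630741
  3  |  dp/dt·Δt = -0.035415  |  p_3 = 0.595326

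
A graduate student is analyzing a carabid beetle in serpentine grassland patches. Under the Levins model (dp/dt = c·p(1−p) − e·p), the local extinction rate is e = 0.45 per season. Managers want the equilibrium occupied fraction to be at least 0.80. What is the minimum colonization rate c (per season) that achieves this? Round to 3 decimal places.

p* = 1 − e/c ≥ 0.80 requires e/c ≤ 0.2000, i.e. c ≥ e/0.2000.
c_min = 0.45/0.2000 = 2.2500.

2.250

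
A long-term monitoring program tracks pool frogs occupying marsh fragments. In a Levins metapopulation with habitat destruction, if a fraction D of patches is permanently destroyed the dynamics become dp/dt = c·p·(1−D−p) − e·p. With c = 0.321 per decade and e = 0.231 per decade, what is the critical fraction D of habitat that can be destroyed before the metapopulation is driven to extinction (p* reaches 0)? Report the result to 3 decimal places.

The nontrivial equilibrium is p* = (1−D) − e/c; extinction occurs when this hits zero.
So D_crit = 1 − e/c = 1 − 0.231/0.321 = 1 − 0.7196 = 0.2804.
This equals the undisturbed p*, a classic result of Lande's extension.

0.280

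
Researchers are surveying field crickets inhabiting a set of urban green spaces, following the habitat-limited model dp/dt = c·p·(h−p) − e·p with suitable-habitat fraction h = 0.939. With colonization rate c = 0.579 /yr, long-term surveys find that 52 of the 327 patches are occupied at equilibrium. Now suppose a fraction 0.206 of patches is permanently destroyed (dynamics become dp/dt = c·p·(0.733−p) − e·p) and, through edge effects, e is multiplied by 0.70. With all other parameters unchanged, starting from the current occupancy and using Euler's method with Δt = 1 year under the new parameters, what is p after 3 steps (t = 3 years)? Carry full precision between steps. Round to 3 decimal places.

Observed p* = 52/327 = 0.15902.
Balance c(h−p*) = e gives e = 0.579×(0.939 − 0.15902) = 0.45161.
Starting from p₀ = 0.15902; update p ← p + (dp/dt)·Δt with the new parameters.
p: 0.15902 → 0.16160  (Δp = +0.00258)
p: 0.16160 → 0.16398  (Δp = +0.00238)
p: 0.16398 → 0.16616  (Δp = +0.00219)

0.166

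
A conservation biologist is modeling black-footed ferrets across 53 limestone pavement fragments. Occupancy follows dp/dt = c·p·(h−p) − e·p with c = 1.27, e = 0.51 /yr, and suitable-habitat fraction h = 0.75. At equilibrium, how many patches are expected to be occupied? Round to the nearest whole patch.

18

p* = h − e/c = 0.75 − 0.4016 = 0.3484.
Expected occupied patches = N × p* = 53 × 0.3484 = 18.47 ≈ 18.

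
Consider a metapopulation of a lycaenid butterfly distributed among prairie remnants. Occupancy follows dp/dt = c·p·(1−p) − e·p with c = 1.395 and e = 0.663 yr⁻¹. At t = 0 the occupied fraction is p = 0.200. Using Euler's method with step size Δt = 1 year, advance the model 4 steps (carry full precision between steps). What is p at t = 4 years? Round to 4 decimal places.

Update rule: p ← p + [c·p·(1−p) − e·p]·Δt with Δt = 1.
t = 1: p = 0.20000 + (+0.09060) = 0.29060
t = 2: p = 0.29060 + (+0.09491) = 0.38551
t = 3: p = 0.38551 + (+0.07487) = 0.46038
t = 4: p = 0.46038 + (+0.04133) = 0.50171

0.5017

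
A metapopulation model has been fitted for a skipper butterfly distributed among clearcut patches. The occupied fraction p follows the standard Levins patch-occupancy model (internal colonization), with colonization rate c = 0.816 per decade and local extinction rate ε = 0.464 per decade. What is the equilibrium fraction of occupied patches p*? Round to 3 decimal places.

0.431

At equilibrium, colonization balances extinction: c·p*·(1−p*) = ε·p*.
So p* = 1 − ε/c = 1 − 0.464/0.816 = 1 − 0.5686 = 0.4314.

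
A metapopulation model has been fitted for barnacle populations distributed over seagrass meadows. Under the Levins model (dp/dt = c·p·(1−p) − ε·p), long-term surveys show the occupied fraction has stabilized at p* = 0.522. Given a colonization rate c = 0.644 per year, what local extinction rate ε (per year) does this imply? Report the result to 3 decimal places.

At equilibrium c(1−p*) = ε.
ε = 0.644 × (1 − 0.522) = 0.644 × 0.4780 = 0.3078.

0.308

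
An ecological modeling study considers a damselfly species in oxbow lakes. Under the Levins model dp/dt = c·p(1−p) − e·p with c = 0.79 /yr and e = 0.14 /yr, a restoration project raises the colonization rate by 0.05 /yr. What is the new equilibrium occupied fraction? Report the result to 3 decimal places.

Before: p* = 1 − 0.14/0.79 = 0.8228.
After the change, c = 0.84, e = 0.14, so p* = 1 − 0.14/0.84 = 0.8333.

0.833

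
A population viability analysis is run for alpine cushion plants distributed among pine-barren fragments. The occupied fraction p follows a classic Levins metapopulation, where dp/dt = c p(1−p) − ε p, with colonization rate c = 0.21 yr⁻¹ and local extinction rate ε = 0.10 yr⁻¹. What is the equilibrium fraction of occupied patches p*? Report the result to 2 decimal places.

Setting dp/dt = 0 and dividing through by p* gives c·(1−p*) = ε.
So p* = 1 − ε/c = 1 − 0.10/0.21 = 1 − 0.4762 = 0.5238.

0.52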